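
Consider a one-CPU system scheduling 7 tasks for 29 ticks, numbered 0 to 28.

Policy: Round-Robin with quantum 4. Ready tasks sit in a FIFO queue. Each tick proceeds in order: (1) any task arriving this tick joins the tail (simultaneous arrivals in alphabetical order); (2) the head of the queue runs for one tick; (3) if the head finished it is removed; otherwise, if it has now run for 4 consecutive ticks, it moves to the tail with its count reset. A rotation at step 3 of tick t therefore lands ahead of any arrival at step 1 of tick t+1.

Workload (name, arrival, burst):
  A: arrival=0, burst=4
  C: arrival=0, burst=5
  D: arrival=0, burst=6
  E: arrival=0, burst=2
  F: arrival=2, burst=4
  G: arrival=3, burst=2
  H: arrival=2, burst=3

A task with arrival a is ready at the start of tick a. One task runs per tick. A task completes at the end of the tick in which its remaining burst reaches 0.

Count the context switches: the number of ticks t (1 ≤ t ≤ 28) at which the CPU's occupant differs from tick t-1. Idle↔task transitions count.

context switches = 9

t=0: queue=[A,C,D,E] q_used=0 → run A
t=1: queue=[A,C,D,E] q_used=1 → run A
t=2: queue=[A,C,D,E,F,H] q_used=2 → run A
t=3: queue=[A,C,D,E,F,H,G] q_used=3 → run A
t=4: queue=[C,D,E,F,H,G] q_used=0 → run C
t=5: queue=[C,D,E,F,H,G] q_used=1 → run C
t=6: queue=[C,D,E,F,H,G] q_used=2 → run C
t=7: queue=[C,D,E,F,H,G] q_used=3 → run C
t=8: queue=[D,E,F,H,G,C] q_used=0 → run D
t=9: queue=[D,E,F,H,G,C] q_used=1 → run D
t=10: queue=[D,E,F,H,G,C] q_used=2 → run D
t=11: queue=[D,E,F,H,G,C] q_used=3 → run D
t=12: queue=[E,F,H,G,C,D] q_used=0 → run E
t=13: queue=[E,F,H,G,C,D] q_used=1 → run E
t=14: queue=[F,H,G,C,D] q_used=0 → run F
t=15: queue=[F,H,G,C,D] q_used=1 → run F
t=16: queue=[F,H,G,C,D] q_used=2 → run F
t=17: queue=[F,H,G,C,D] q_used=3 → run F
t=18: queue=[H,G,C,D] q_used=0 → run H
t=19: queue=[H,G,C,D] q_used=1 → run H
t=20: queue=[H,G,C,D] q_used=2 → run H
t=21: queue=[G,C,D] q_used=0 → run G
t=22: queue=[G,C,D] q_used=1 → run G
t=23: queue=[C,D] q_used=0 → run C
t=24: queue=[D] q_used=0 → run D
t=25: queue=[D] q_used=1 → run D
t=26: (idle)
t=27: (idle)
t=28: (idle)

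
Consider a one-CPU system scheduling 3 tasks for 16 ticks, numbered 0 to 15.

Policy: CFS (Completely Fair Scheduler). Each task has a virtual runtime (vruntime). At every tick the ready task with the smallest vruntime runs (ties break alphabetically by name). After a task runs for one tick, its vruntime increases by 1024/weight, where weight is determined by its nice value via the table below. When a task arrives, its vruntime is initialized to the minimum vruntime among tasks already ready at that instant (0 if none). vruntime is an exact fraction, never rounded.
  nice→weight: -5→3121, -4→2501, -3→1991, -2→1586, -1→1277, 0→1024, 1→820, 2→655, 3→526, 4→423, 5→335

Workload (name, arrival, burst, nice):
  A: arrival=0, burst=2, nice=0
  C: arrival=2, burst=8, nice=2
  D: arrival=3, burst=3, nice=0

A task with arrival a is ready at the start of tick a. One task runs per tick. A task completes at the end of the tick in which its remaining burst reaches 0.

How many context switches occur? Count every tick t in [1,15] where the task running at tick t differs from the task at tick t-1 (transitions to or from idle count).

context switches = 6

t=0: vr[A=0] → run A
t=1: vr[A=1] → run A
t=2: vr[C=0] → run C
t=3: vr[C=1024/655 D=1024/655] → run C
t=4: vr[C=2048/655 D=1024/655] → run D
t=5: vr[C=2048/655 D=1679/655] → run D
t=6: vr[C=2048/655 D=2334/655] → run C
t=7: vr[C=3072/655 D=2334/655] → run D
t=8: vr[C=3072/655] → run C
t=9: vr[C=4096/655] → run C
t=10: vr[C=1024/131] → run C
t=11: vr[C=6144/655] → run C
t=12: vr[C=7168/655] → run C
t=13: (idle)
t=14: (idle)
t=15: (idle)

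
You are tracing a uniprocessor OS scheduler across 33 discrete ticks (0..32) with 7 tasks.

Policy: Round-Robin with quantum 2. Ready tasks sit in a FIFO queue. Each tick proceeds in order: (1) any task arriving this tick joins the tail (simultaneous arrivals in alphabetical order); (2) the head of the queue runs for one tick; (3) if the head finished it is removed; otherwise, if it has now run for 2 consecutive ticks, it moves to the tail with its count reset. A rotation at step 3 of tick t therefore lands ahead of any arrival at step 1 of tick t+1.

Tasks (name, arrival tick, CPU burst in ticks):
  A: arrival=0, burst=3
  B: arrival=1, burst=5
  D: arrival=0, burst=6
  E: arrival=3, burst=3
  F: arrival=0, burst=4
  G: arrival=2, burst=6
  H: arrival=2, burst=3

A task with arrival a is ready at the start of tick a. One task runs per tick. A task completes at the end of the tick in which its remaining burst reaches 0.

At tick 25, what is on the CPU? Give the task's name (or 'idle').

t=0: queue=[A,D,F] q_used=0 → run A
t=1: queue=[A,D,F,B] q_used=1 → run A
t=2: queue=[D,F,B,A,G,H] q_used=0 → run D
t=3: queue=[D,F,B,A,G,H,E] q_used=1 → run D
t=4: queue=[F,B,A,G,H,E,D] q_used=0 → run F
t=5: queue=[F,B,A,G,H,E,D] q_used=1 → run F
t=6: queue=[B,A,G,H,E,D,F] q_used=0 → run B
t=7: queue=[B,A,G,H,E,D,F] q_used=1 → run B
t=8: queue=[A,G,H,E,D,F,B] q_used=0 → run A
t=9: queue=[G,H,E,D,F,B] q_used=0 → run G
t=10: queue=[G,H,E,D,F,B] q_used=1 → run G
t=11: queue=[H,E,D,F,B,G] q_used=0 → run H
t=12: queue=[H,E,D,F,B,G] q_used=1 → run H
t=13: queue=[E,D,F,B,G,H] q_used=0 → run E
t=14: queue=[E,D,F,B,G,H] q_used=1 → run E
t=15: queue=[D,F,B,G,H,E] q_used=0 → run D
t=16: queue=[D,F,B,G,H,E] q_used=1 → run D
t=17: queue=[F,B,G,H,E,D] q_used=0 → run F
t=18: queue=[F,B,G,H,E,D] q_used=1 → run F
t=19: queue=[B,G,H,E,D] q_used=0 → run B
t=20: queue=[B,G,H,E,D] q_used=1 → run B
t=21: queue=[G,H,E,D,B] q_used=0 → run G
t=22: queue=[G,H,E,D,B] q_used=1 → run G
t=23: queue=[H,E,D,B,G] q_used=0 → run H
t=24: queue=[E,D,B,G] q_used=0 → run E
t=25: queue=[D,B,G] q_used=0 → run D
t=26: queue=[D,B,G] q_used=1 → run D
t=27: queue=[B,G] q_used=0 → run B
t=28: queue=[G] q_used=0 → run G
t=29: queue=[G] q_used=1 → run G
t=30: (idle)
t=31: (idle)
t=32: (idle)

running at tick 25 = D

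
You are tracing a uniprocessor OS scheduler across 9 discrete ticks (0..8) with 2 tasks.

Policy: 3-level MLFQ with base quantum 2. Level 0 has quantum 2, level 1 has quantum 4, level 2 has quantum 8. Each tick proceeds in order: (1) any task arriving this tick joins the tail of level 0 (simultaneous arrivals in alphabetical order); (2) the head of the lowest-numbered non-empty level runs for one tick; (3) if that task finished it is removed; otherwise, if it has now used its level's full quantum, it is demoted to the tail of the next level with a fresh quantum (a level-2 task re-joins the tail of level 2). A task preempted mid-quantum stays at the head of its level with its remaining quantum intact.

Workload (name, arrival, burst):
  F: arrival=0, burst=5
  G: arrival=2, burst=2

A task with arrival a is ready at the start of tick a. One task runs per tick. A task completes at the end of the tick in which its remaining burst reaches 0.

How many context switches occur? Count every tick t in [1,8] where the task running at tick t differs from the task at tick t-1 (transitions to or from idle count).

t=0: L0/L1/L2 = F/-/- → run F
t=1: L0/L1/L2 = F/-/- → run F
t=2: L0/L1/L2 = G/F/- → run G
t=3: L0/L1/L2 = G/F/- → run G
t=4: L0/L1/L2 = -/F/- → run F
t=5: L0/L1/L2 = -/F/- → run F
t=6: L0/L1/L2 = -/F/- → run F
t=7: (idle)
t=8: (idle)

context switches = 3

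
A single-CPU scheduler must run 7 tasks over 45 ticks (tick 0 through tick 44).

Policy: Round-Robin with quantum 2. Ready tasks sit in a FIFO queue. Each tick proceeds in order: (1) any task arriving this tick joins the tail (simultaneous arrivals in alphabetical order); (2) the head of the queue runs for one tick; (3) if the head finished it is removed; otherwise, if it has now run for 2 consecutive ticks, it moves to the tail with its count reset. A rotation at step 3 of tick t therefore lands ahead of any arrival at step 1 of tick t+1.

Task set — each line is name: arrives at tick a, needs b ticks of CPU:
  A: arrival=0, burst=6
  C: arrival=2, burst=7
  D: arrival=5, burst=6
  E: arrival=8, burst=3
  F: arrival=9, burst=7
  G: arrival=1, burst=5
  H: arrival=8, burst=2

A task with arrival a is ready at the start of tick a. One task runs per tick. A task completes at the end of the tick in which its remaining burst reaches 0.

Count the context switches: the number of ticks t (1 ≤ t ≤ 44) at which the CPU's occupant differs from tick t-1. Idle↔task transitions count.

context switches = 19

t=0: queue=[A] q_used=0 → run A
t=1: queue=[A,G] q_used=1 → run A
t=2: queue=[G,A,C] q_used=0 → run G
t=3: queue=[G,A,C] q_used=1 → run G
t=4: queue=[A,C,G] q_used=0 → run A
t=5: queue=[A,C,G,D] q_used=1 → run A
t=6: queue=[C,G,D,A] q_used=0 → run C
t=7: queue=[C,G,D,A] q_used=1 → run C
t=8: queue=[G,D,A,C,E,H] q_used=0 → run G
t=9: queue=[G,D,A,C,E,H,F] q_used=1 → run G
t=10: queue=[D,A,C,E,H,F,G] q_used=0 → run D
t=11: queue=[D,A,C,E,H,F,G] q_used=1 → run D
t=12: queue=[A,C,E,H,F,G,D] q_used=0 → run A
t=13: queue=[A,C,E,H,F,G,D] q_used=1 → run A
t=14: queue=[C,E,H,F,G,D] q_used=0 → run C
t=15: queue=[C,E,H,F,G,D] q_used=1 → run C
t=16: queue=[E,H,F,G,D,C] q_used=0 → run E
t=17: queue=[E,H,F,G,D,C] q_used=1 → run E
t=18: queue=[H,F,G,D,C,E] q_used=0 → run H
t=19: queue=[H,F,G,D,C,E] q_used=1 → run H
t=20: queue=[F,G,D,C,E] q_used=0 → run F
t=21: queue=[F,G,D,C,E] q_used=1 → run F
t=22: queue=[G,D,C,E,F] q_used=0 → run G
t=23: queue=[D,C,E,F] q_used=0 → run D
t=24: queue=[D,C,E,F] q_used=1 → run D
t=25: queue=[C,E,F,D] q_used=0 → run C
t=26: queue=[C,E,F,D] q_used=1 → run C
t=27: queue=[E,F,D,C] q_used=0 → run E
t=28: queue=[F,D,C] q_used=0 → run F
t=29: queue=[F,D,C] q_used=1 → run F
t=30: queue=[D,C,F] q_used=0 → run D
t=31: queue=[D,C,F] q_used=1 → run D
t=32: queue=[C,F] q_used=0 → run C
t=33: queue=[F] q_used=0 → run F
t=34: queue=[F] q_used=1 → run F
t=35: queue=[F] q_used=0 → run F
t=36: (idle)
t=37: (idle)
t=38: (idle)
t=39: (idle)
t=40: (idle)
t=41: (idle)
t=42: (idle)
t=43: (idle)
t=44: (idle)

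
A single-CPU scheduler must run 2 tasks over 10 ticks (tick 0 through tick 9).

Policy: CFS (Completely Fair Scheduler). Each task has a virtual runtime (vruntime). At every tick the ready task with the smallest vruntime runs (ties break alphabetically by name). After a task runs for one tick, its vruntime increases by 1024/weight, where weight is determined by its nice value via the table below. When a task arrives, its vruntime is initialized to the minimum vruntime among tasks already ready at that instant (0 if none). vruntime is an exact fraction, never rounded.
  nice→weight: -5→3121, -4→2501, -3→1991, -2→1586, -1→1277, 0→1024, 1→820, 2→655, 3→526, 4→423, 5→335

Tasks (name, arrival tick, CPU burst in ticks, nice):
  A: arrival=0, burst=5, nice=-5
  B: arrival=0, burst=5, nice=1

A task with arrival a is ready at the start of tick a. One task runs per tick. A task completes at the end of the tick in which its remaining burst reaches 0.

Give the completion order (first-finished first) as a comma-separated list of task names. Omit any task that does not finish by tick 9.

t=0: vr[A=0 B=0] → run A
t=1: vr[A=1024/3121 B=0] → run B
t=2: vr[A=1024/3121 B=256/205] → run A
t=3: vr[A=2048/3121 B=256/205] → run A
t=4: vr[A=3072/3121 B=256/205] → run A
t=5: vr[A=4096/3121 B=256/205] → run B
t=6: vr[A=4096/3121 B=512/205] → run A
t=7: vr[B=512/205] → run B
t=8: vr[B=768/205] → run B
t=9: vr[B=1024/205] → run B

completion order = A, B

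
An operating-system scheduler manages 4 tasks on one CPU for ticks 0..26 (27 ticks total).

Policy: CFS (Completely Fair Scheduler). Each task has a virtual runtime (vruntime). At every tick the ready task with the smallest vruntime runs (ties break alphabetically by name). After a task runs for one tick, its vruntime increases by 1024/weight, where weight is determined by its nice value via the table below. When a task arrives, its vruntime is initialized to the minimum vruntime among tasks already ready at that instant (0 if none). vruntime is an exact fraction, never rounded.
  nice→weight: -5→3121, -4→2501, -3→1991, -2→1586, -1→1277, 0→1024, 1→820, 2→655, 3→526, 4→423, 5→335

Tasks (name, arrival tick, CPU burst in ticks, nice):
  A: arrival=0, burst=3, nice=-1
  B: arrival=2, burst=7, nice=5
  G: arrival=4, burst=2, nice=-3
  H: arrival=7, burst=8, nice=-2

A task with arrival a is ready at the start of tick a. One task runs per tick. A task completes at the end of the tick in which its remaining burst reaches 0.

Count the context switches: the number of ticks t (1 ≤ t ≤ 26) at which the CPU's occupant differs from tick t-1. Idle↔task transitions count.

context switches = 8

t=0: vr[A=0] → run A
t=1: vr[A=1024/1277] → run A
t=2: vr[A=2048/1277 B=2048/1277] → run A
t=3: vr[B=2048/1277] → run B
t=4: vr[B=1993728/427795 G=1993728/427795] → run B
t=5: vr[B=3301376/427795 G=1993728/427795] → run G
t=6: vr[B=3301376/427795 G=4407574528/851739845] → run G
t=7: vr[B=3301376/427795 H=3301376/427795] → run B
t=8: vr[B=4609024/427795 H=3301376/427795] → run H
t=9: vr[B=4609024/427795 H=2837022208/339241435] → run H
t=10: vr[B=4609024/427795 H=3056053248/339241435] → run H
t=11: vr[B=4609024/427795 H=3275084288/339241435] → run H
t=12: vr[B=4609024/427795 H=3494115328/339241435] → run H
t=13: vr[B=4609024/427795 H=3713146368/339241435] → run B
t=14: vr[B=5916672/427795 H=3713146368/339241435] → run H
t=15: vr[B=5916672/427795 H=3932177408/339241435] → run H
t=16: vr[B=5916672/427795 H=4151208448/339241435] → run H
t=17: vr[B=5916672/427795] → run B
t=18: vr[B=1444864/85559] → run B
t=19: vr[B=8531968/427795] → run B
t=20: (idle)
t=21: (idle)
t=22: (idle)
t=23: (idle)
t=24: (idle)
t=25: (idle)
t=26: (idle)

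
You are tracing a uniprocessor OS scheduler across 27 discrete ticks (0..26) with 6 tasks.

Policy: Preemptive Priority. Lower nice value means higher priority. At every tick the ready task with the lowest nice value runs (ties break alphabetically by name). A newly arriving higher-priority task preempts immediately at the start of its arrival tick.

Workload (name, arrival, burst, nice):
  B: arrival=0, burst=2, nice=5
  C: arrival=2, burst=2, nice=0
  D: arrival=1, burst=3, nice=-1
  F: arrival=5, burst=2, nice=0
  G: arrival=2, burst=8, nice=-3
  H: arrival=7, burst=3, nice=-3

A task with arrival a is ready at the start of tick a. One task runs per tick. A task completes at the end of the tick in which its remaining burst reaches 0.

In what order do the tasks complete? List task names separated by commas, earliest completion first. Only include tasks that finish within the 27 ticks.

t=0: ready={B} → run B
t=1: ready={B,D} → run D
t=2: ready={B,C,D,G} → run G
t=3: ready={B,C,D,G} → run G
t=4: ready={B,C,D,G} → run G
t=5: ready={B,C,D,F,G} → run G
t=6: ready={B,C,D,F,G} → run G
t=7: ready={B,C,D,F,G,H} → run G
t=8: ready={B,C,D,F,G,H} → run G
t=9: ready={B,C,D,F,G,H} → run G
t=10: ready={B,C,D,F,H} → run H
t=11: ready={B,C,D,F,H} → run H
t=12: ready={B,C,D,F,H} → run H
t=13: ready={B,C,D,F} → run D
t=14: ready={B,C,D,F} → run D
t=15: ready={B,C,F} → run C
t=16: ready={B,C,F} → run C
t=17: ready={B,F} → run F
t=18: ready={B,F} → run F
t=19: ready={B} → run B
t=20: (idle)
t=21: (idle)
t=22: (idle)
t=23: (idle)
t=24: (idle)
t=25: (idle)
t=26: (idle)

completion order = G, H, D, C, F, B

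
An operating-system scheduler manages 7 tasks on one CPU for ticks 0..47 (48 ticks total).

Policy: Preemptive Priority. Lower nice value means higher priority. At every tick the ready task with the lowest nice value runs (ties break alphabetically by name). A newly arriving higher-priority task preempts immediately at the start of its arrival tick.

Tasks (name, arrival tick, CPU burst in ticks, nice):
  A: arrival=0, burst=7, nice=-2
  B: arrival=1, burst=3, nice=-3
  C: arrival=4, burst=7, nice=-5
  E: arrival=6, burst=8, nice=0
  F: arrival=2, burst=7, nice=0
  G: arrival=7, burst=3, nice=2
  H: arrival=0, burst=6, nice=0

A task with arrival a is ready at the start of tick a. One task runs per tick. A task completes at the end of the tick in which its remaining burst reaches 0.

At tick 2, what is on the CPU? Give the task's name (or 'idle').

t=0: ready={A,H} → run A
t=1: ready={A,B,H} → run B
t=2: ready={A,B,F,H} → run B
t=3: ready={A,B,F,H} → run B
t=4: ready={A,C,F,H} → run C
t=5: ready={A,C,F,H} → run C
t=6: ready={A,C,E,F,H} → run C
t=7: ready={A,C,E,F,G,H} → run C
t=8: ready={A,C,E,F,G,H} → run C
t=9: ready={A,C,E,F,G,H} → run C
t=10: ready={A,C,E,F,G,H} → run C
t=11: ready={A,E,F,G,H} → run A
t=12: ready={A,E,F,G,H} → run A
t=13: ready={A,E,F,G,H} → run A
t=14: ready={A,E,F,G,H} → run A
t=15: ready={A,E,F,G,H} → run A
t=16: ready={A,E,F,G,H} → run A
t=17: ready={E,F,G,H} → run E
t=18: ready={E,F,G,H} → run E
t=19: ready={E,F,G,H} → run E
t=20: ready={E,F,G,H} → run E
t=21: ready={E,F,G,H} → run E
t=22: ready={E,F,G,H} → run E
t=23: ready={E,F,G,H} → run E
t=24: ready={E,F,G,H} → run E
t=25: ready={F,G,H} → run F
t=26: ready={F,G,H} → run F
t=27: ready={F,G,H} → run F
t=28: ready={F,G,H} → run F
t=29: ready={F,G,H} → run F
t=30: ready={F,G,H} → run F
t=31: ready={F,G,H} → run F
t=32: ready={G,H} → run H
t=33: ready={G,H} → run H
t=34: ready={G,H} → run H
t=35: ready={G,H} → run H
t=36: ready={G,H} → run H
t=37: ready={G,H} → run H
t=38: ready={G} → run G
t=39: ready={G} → run G
t=40: ready={G} → run G
t=41: (idle)
t=42: (idle)
t=43: (idle)
t=44: (idle)
t=45: (idle)
t=46: (idle)
t=47: (idle)

running at tick 2 = B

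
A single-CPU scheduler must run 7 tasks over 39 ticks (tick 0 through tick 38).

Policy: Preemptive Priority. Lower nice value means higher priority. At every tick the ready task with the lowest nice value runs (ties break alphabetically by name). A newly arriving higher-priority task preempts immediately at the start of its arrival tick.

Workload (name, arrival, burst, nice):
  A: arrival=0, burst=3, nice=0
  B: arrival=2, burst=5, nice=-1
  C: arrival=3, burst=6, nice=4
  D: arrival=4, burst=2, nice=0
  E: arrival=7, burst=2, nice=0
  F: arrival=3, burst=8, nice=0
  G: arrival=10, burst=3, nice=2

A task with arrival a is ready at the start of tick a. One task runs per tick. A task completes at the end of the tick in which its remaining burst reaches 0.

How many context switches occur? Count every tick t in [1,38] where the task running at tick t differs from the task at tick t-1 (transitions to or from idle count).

context switches = 8

t=0: ready={A} → run A
t=1: ready={A} → run A
t=2: ready={A,B} → run B
t=3: ready={A,B,C,F} → run B
t=4: ready={A,B,C,D,F} → run B
t=5: ready={A,B,C,D,F} → run B
t=6: ready={A,B,C,D,F} → run B
t=7: ready={A,C,D,E,F} → run A
t=8: ready={C,D,E,F} → run D
t=9: ready={C,D,E,F} → run D
t=10: ready={C,E,F,G} → run E
t=11: ready={C,E,F,G} → run E
t=12: ready={C,F,G} → run F
t=13: ready={C,F,G} → run F
t=14: ready={C,F,G} → run F
t=15: ready={C,F,G} → run F
t=16: ready={C,F,G} → run F
t=17: ready={C,F,G} → run F
t=18: ready={C,F,G} → run F
t=19: ready={C,F,G} → run F
t=20: ready={C,G} → run G
t=21: ready={C,G} → run G
t=22: ready={C,G} → run G
t=23: ready={C} → run C
t=24: ready={C} → run C
t=25: ready={C} → run C
t=26: ready={C} → run C
t=27: ready={C} → run C
t=28: ready={C} → run C
t=29: (idle)
t=30: (idle)
t=31: (idle)
t=32: (idle)
t=33: (idle)
t=34: (idle)
t=35: (idle)
t=36: (idle)
t=37: (idle)
t=38: (idle)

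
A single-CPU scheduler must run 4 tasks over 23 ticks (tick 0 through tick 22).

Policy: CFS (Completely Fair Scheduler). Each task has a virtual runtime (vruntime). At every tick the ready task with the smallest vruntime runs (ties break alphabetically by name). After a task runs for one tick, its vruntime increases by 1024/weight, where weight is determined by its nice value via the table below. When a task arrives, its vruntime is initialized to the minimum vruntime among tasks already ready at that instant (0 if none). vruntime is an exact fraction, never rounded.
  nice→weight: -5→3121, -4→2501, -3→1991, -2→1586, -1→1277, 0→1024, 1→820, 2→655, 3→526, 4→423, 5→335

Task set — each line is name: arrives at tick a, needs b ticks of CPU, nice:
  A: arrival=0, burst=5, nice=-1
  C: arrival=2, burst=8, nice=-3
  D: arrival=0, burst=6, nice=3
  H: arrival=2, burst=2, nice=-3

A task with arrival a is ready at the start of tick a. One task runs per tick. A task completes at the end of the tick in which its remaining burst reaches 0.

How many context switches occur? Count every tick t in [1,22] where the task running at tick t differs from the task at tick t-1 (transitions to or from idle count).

context switches = 18

t=0: vr[A=0 D=0] → run A
t=1: vr[A=1024/1277 D=0] → run D
t=2: vr[A=1024/1277 C=1024/1277 D=512/263 H=1024/1277] → run A
t=3: vr[A=2048/1277 C=1024/1277 D=512/263 H=1024/1277] → run C
t=4: vr[A=2048/1277 C=3346432/2542507 D=512/263 H=1024/1277] → run H
t=5: vr[A=2048/1277 C=3346432/2542507 D=512/263 H=3346432/2542507] → run C
t=6: vr[A=2048/1277 C=4654080/2542507 D=512/263 H=3346432/2542507] → run H
t=7: vr[A=2048/1277 C=4654080/2542507 D=512/263] → run A
t=8: vr[A=3072/1277 C=4654080/2542507 D=512/263] → run C
t=9: vr[A=3072/1277 C=5961728/2542507 D=512/263] → run D
t=10: vr[A=3072/1277 C=5961728/2542507 D=1024/263] → run C
t=11: vr[A=3072/1277 C=7269376/2542507 D=1024/263] → run A
t=12: vr[A=4096/1277 C=7269376/2542507 D=1024/263] → run C
t=13: vr[A=4096/1277 C=8577024/2542507 D=1024/263] → run A
t=14: vr[C=8577024/2542507 D=1024/263] → run C
t=15: vr[C=9884672/2542507 D=1024/263] → run C
t=16: vr[C=11192320/2542507 D=1024/263] → run D
t=17: vr[C=11192320/2542507 D=1536/263] → run C
t=18: vr[D=1536/263] → run D
t=19: vr[D=2048/263] → run D
t=20: vr[D=2560/263] → run D
t=21: (idle)
t=22: (idle)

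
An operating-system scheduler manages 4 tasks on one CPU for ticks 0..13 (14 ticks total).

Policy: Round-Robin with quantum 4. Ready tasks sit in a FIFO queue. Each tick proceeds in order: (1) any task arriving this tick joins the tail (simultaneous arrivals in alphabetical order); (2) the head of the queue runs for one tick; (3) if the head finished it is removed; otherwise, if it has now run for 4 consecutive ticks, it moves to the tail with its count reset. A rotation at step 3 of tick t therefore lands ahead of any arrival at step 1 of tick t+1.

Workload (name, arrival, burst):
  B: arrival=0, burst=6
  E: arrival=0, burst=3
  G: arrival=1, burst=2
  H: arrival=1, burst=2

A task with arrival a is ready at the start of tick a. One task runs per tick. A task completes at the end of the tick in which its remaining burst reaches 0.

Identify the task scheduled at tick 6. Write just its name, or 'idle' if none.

t=0: queue=[B,E] q_used=0 → run B
t=1: queue=[B,E,G,H] q_used=1 → run B
t=2: queue=[B,E,G,H] q_used=2 → run B
t=3: queue=[B,E,G,H] q_used=3 → run B
t=4: queue=[E,G,H,B] q_used=0 → run E
t=5: queue=[E,G,H,B] q_used=1 → run E
t=6: queue=[E,G,H,B] q_used=2 → run E
t=7: queue=[G,H,B] q_used=0 → run G
t=8: queue=[G,H,B] q_used=1 → run G
t=9: queue=[H,B] q_used=0 → run H
t=10: queue=[H,B] q_used=1 → run H
t=11: queue=[B] q_used=0 → run B
t=12: queue=[B] q_used=1 → run B
t=13: (idle)

running at tick 6 = E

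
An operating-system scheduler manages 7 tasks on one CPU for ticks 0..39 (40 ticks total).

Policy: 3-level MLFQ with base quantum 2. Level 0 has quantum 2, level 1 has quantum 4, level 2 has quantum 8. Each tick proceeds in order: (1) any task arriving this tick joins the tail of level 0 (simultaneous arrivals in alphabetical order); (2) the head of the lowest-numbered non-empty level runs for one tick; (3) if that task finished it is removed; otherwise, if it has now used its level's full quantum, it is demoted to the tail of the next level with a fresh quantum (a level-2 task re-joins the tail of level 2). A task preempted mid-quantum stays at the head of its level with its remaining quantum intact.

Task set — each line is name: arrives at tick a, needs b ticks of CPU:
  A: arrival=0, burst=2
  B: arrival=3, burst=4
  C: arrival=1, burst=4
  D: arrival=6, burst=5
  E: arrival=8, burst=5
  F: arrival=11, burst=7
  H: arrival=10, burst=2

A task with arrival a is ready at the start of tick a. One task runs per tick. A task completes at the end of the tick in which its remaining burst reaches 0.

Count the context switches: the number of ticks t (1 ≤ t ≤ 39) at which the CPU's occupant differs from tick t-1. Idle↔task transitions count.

context switches = 12

t=0: L0/L1/L2 = A/-/- → run A
t=1: L0/L1/L2 = AC/-/- → run A
t=2: L0/L1/L2 = C/-/- → run C
t=3: L0/L1/L2 = CB/-/- → run C
t=4: L0/L1/L2 = B/C/- → run B
t=5: L0/L1/L2 = B/C/- → run B
t=6: L0/L1/L2 = D/CB/- → run D
t=7: L0/L1/L2 = D/CB/- → run D
t=8: L0/L1/L2 = E/CBD/- → run E
t=9: L0/L1/L2 = E/CBD/- → run E
t=10: L0/L1/L2 = H/CBDE/- → run H
t=11: L0/L1/L2 = HF/CBDE/- → run H
t=12: L0/L1/L2 = F/CBDE/- → run F
t=13: L0/L1/L2 = F/CBDE/- → run F
t=14: L0/L1/L2 = -/CBDEF/- → run C
t=15: L0/L1/L2 = -/CBDEF/- → run C
t=16: L0/L1/L2 = -/BDEF/- → run B
t=17: L0/L1/L2 = -/BDEF/- → run B
t=18: L0/L1/L2 = -/DEF/- → run D
t=19: L0/L1/L2 = -/DEF/- → run D
t=20: L0/L1/L2 = -/DEF/- → run D
t=21: L0/L1/L2 = -/EF/- → run E
t=22: L0/L1/L2 = -/EF/- → run E
t=23: L0/L1/L2 = -/EF/- → run E
t=24: L0/L1/L2 = -/F/- → run F
t=25: L0/L1/L2 = -/F/- → run F
t=26: L0/L1/L2 = -/F/- → run F
t=27: L0/L1/L2 = -/F/- → run F
t=28: L0/L1/L2 = -/-/F → run F
t=29: (idle)
t=30: (idle)
t=31: (idle)
t=32: (idle)
t=33: (idle)
t=34: (idle)
t=35: (idle)
t=36: (idle)
t=37: (idle)
t=38: (idle)
t=39: (idle)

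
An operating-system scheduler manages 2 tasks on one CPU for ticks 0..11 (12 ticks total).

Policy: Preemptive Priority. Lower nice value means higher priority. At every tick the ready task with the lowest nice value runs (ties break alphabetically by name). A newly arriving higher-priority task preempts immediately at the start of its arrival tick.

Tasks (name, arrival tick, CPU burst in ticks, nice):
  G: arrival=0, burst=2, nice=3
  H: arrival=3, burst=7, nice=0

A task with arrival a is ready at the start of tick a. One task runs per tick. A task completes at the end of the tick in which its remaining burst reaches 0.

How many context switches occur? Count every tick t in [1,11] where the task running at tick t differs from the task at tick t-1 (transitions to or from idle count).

t=0: ready={G} → run G
t=1: ready={G} → run G
t=2: (idle)
t=3: ready={H} → run H
t=4: ready={H} → run H
t=5: ready={H} → run H
t=6: ready={H} → run H
t=7: ready={H} → run H
t=8: ready={H} → run H
t=9: ready={H} → run H
t=10: (idle)
t=11: (idle)

context switches = 3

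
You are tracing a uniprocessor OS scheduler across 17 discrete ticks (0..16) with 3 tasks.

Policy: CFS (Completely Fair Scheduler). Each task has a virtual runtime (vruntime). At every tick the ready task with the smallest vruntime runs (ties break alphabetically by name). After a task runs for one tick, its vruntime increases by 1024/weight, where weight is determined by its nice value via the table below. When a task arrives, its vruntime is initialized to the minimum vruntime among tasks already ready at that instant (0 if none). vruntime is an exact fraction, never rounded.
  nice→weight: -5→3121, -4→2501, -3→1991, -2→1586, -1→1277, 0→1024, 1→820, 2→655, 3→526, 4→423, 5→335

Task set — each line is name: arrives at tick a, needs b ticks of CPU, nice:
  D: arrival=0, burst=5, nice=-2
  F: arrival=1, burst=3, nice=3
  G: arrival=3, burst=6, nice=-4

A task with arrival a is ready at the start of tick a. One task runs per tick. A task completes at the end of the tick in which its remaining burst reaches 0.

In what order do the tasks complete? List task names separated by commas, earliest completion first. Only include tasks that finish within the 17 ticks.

t=0: vr[D=0] → run D
t=1: vr[D=512/793 F=512/793] → run D
t=2: vr[D=1024/793 F=512/793] → run F
t=3: vr[D=1024/793 F=540672/208559 G=1024/793] → run D
t=4: vr[D=1536/793 F=540672/208559 G=1024/793] → run G
t=5: vr[D=1536/793 F=540672/208559 G=55296/32513] → run G
t=6: vr[D=1536/793 F=540672/208559 G=68608/32513] → run D
t=7: vr[D=2048/793 F=540672/208559 G=68608/32513] → run G
t=8: vr[D=2048/793 F=540672/208559 G=81920/32513] → run G
t=9: vr[D=2048/793 F=540672/208559 G=95232/32513] → run D
t=10: vr[F=540672/208559 G=95232/32513] → run F
t=11: vr[F=946688/208559 G=95232/32513] → run G
t=12: vr[F=946688/208559 G=108544/32513] → run G
t=13: vr[F=946688/208559] → run F
t=14: (idle)
t=15: (idle)
t=16: (idle)

completion order = D, G, F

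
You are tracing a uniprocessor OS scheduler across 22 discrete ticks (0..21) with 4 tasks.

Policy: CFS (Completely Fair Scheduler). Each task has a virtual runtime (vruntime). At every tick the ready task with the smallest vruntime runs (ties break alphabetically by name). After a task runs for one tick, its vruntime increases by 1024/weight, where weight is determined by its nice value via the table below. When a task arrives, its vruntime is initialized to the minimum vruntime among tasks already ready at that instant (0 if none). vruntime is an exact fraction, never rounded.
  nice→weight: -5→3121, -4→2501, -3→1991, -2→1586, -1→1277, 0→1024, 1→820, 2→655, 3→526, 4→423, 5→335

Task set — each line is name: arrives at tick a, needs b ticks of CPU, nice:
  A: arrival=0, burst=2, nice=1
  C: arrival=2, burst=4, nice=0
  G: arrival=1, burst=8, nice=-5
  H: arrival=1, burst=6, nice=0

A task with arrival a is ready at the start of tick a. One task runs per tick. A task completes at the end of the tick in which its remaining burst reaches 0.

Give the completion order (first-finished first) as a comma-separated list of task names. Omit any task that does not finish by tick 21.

completion order = A, G, C, H

t=0: vr[A=0] → run A
t=1: vr[A=256/205 G=256/205 H=256/205] → run A
t=2: vr[C=256/205 G=256/205 H=256/205] → run C
t=3: vr[C=461/205 G=256/205 H=256/205] → run G
t=4: vr[C=461/205 G=1008896/639805 H=256/205] → run H
t=5: vr[C=461/205 G=1008896/639805 H=461/205] → run G
t=6: vr[C=461/205 G=1218816/639805 H=461/205] → run G
t=7: vr[C=461/205 G=1428736/639805 H=461/205] → run G
t=8: vr[C=461/205 G=1638656/639805 H=461/205] → run C
t=9: vr[C=666/205 G=1638656/639805 H=461/205] → run H
t=10: vr[C=666/205 G=1638656/639805 H=666/205] → run G
t=11: vr[C=666/205 G=1848576/639805 H=666/205] → run G
t=12: vr[C=666/205 G=2058496/639805 H=666/205] → run G
t=13: vr[C=666/205 G=2268416/639805 H=666/205] → run C
t=14: vr[C=871/205 G=2268416/639805 H=666/205] → run H
t=15: vr[C=871/205 G=2268416/639805 H=871/205] → run G
t=16: vr[C=871/205 H=871/205] → run C
t=17: vr[H=871/205] → run H
t=18: vr[H=1076/205] → run H
t=19: vr[H=1281/205] → run H
t=20: (idle)
t=21: (idle)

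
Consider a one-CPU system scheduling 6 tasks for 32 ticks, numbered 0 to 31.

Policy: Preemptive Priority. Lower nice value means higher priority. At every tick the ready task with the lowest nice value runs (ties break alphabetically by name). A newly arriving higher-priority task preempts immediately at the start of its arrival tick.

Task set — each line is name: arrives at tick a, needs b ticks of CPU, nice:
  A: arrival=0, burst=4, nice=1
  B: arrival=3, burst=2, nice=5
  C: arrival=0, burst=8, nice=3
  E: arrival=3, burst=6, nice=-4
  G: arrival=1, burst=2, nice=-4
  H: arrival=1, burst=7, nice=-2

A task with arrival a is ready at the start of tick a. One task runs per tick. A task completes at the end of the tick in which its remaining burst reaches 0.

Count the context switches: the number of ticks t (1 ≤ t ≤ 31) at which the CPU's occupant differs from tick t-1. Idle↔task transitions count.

t=0: ready={A,C} → run A
t=1: ready={A,C,G,H} → run G
t=2: ready={A,C,G,H} → run G
t=3: ready={A,B,C,E,H} → run E
t=4: ready={A,B,C,E,H} → run E
t=5: ready={A,B,C,E,H} → run E
t=6: ready={A,B,C,E,H} → run E
t=7: ready={A,B,C,E,H} → run E
t=8: ready={A,B,C,E,H} → run E
t=9: ready={A,B,C,H} → run H
t=10: ready={A,B,C,H} → run H
t=11: ready={A,B,C,H} → run H
t=12: ready={A,B,C,H} → run H
t=13: ready={A,B,C,H} → run H
t=14: ready={A,B,C,H} → run H
t=15: ready={A,B,C,H} → run H
t=16: ready={A,B,C} → run A
t=17: ready={A,B,C} → run A
t=18: ready={A,B,C} → run A
t=19: ready={B,C} → run C
t=20: ready={B,C} → run C
t=21: ready={B,C} → run C
t=22: ready={B,C} → run C
t=23: ready={B,C} → run C
t=24: ready={B,C} → run C
t=25: ready={B,C} → run C
t=26: ready={B,C} → run C
t=27: ready={B} → run B
t=28: ready={B} → run B
t=29: (idle)
t=30: (idle)
t=31: (idle)

context switches = 7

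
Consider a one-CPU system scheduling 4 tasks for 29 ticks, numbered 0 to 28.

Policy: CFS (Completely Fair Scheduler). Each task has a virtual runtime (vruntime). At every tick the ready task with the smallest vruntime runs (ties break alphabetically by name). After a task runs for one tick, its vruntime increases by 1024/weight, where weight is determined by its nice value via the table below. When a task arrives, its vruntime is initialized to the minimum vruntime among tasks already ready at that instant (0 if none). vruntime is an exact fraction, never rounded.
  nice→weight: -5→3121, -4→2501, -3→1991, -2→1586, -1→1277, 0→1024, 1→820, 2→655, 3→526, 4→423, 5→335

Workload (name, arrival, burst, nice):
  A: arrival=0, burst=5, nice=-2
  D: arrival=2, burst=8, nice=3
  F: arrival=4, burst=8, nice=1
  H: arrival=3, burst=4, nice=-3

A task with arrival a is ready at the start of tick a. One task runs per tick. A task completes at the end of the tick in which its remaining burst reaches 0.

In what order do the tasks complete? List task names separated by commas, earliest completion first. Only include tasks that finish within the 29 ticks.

t=0: vr[A=0] → run A
t=1: vr[A=512/793] → run A
t=2: vr[A=1024/793 D=1024/793] → run A
t=3: vr[A=1536/793 D=1024/793 H=1024/793] → run D
t=4: vr[A=1536/793 D=675328/208559 F=1024/793 H=1024/793] → run F
t=5: vr[A=1536/793 D=675328/208559 F=412928/162565 H=1024/793] → run H
t=6: vr[A=1536/793 D=675328/208559 F=412928/162565 H=2850816/1578863] → run H
t=7: vr[A=1536/793 D=675328/208559 F=412928/162565 H=3662848/1578863] → run A
t=8: vr[A=2048/793 D=675328/208559 F=412928/162565 H=3662848/1578863] → run H
t=9: vr[A=2048/793 D=675328/208559 F=412928/162565 H=4474880/1578863] → run F
t=10: vr[A=2048/793 D=675328/208559 F=615936/162565 H=4474880/1578863] → run A
t=11: vr[D=675328/208559 F=615936/162565 H=4474880/1578863] → run H
t=12: vr[D=675328/208559 F=615936/162565] → run D
t=13: vr[D=1081344/208559 F=615936/162565] → run F
t=14: vr[D=1081344/208559 F=818944/162565] → run F
t=15: vr[D=1081344/208559 F=1021952/162565] → run D
t=16: vr[D=1487360/208559 F=1021952/162565] → run F
t=17: vr[D=1487360/208559 F=244992/32513] → run D
t=18: vr[D=1893376/208559 F=244992/32513] → run F
t=19: vr[D=1893376/208559 F=1427968/162565] → run F
t=20: vr[D=1893376/208559 F=1630976/162565] → run D
t=21: vr[D=2299392/208559 F=1630976/162565] → run F
t=22: vr[D=2299392/208559] → run D
t=23: vr[D=2705408/208559] → run D
t=24: vr[D=3111424/208559] → run D
t=25: (idle)
t=26: (idle)
t=27: (idle)
t=28: (idle)

completion order = A, H, F, D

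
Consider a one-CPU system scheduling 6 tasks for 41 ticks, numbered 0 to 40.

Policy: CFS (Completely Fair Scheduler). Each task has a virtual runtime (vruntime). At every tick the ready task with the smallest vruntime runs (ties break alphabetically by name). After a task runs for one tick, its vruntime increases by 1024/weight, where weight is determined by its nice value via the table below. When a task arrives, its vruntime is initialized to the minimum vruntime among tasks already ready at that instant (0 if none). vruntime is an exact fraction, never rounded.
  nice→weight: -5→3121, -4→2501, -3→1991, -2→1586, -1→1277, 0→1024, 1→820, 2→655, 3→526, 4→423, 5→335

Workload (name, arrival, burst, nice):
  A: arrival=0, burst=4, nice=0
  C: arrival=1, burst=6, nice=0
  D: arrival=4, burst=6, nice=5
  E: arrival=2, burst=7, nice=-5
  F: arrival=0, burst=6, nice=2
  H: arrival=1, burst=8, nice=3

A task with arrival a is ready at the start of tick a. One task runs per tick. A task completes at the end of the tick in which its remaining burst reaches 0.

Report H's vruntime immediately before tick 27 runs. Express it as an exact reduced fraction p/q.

t=0: vr[A=0 F=0] → run A
t=1: vr[A=1 C=0 F=0 H=0] → run C
t=2: vr[A=1 C=1 E=0 F=0 H=0] → run E
t=3: vr[A=1 C=1 E=1024/3121 F=0 H=0] → run F
t=4: vr[A=1 C=1 D=0 E=1024/3121 F=1024/655 H=0] → run D
t=5: vr[A=1 C=1 D=1024/335 E=1024/3121 F=1024/655 H=0] → run H
t=6: vr[A=1 C=1 D=1024/335 E=1024/3121 F=1024/655 H=512/263] → run E
t=7: vr[A=1 C=1 D=1024/335 E=2048/3121 F=1024/655 H=512/263] → run E
t=8: vr[A=1 C=1 D=1024/335 E=3072/3121 F=1024/655 H=512/263] → run E
t=9: vr[A=1 C=1 D=1024/335 E=4096/3121 F=1024/655 H=512/263] → run A
t=10: vr[A=2 C=1 D=1024/335 E=4096/3121 F=1024/655 H=512/263] → run C
t=11: vr[A=2 C=2 D=1024/335 E=4096/3121 F=1024/655 H=512/263] → run E
t=12: vr[A=2 C=2 D=1024/335 E=5120/3121 F=1024/655 H=512/263] → run F
t=13: vr[A=2 C=2 D=1024/335 E=5120/3121 F=2048/655 H=512/263] → run E
t=14: vr[A=2 C=2 D=1024/335 E=6144/3121 F=2048/655 H=512/263] → run H
t=15: vr[A=2 C=2 D=1024/335 E=6144/3121 F=2048/655 H=1024/263] → run E
t=16: vr[A=2 C=2 D=1024/335 F=2048/655 H=1024/263] → run A
t=17: vr[A=3 C=2 D=1024/335 F=2048/655 H=1024/263] → run C
t=18: vr[A=3 C=3 D=1024/335 F=2048/655 H=1024/263] → run A
t=19: vr[C=3 D=1024/335 F=2048/655 H=1024/263] → run C
t=20: vr[C=4 D=1024/335 F=2048/655 H=1024/263] → run D
t=21: vr[C=4 D=2048/335 F=2048/655 H=1024/263] → run F
t=22: vr[C=4 D=2048/335 F=3072/655 H=1024/263] → run H
t=23: vr[C=4 D=2048/335 F=3072/655 H=1536/263] → run C
t=24: vr[C=5 D=2048/335 F=3072/655 H=1536/263] → run F
t=25: vr[C=5 D=2048/335 F=4096/655 H=1536/263] → run C
t=26: vr[D=2048/335 F=4096/655 H=1536/263] → run H
t=27: vr[D=2048/335 F=4096/655 H=2048/263] → run D
t=28: vr[D=3072/335 F=4096/655 H=2048/263] → run F
t=29: vr[D=3072/335 F=1024/131 H=2048/263] → run H
t=30: vr[D=3072/335 F=1024/131 H=2560/263] → run F
t=31: vr[D=3072/335 H=2560/263] → run D
t=32: vr[D=4096/335 H=2560/263] → run H
t=33: vr[D=4096/335 H=3072/263] → run H
t=34: vr[D=4096/335 H=3584/263] → run D
t=35: vr[D=1024/67 H=3584/263] → run H
t=36: vr[D=1024/67] → run D
t=37: (idle)
t=38: (idle)
t=39: (idle)
t=40: (idle)

vruntime(H, start of tick 27) = 2048/263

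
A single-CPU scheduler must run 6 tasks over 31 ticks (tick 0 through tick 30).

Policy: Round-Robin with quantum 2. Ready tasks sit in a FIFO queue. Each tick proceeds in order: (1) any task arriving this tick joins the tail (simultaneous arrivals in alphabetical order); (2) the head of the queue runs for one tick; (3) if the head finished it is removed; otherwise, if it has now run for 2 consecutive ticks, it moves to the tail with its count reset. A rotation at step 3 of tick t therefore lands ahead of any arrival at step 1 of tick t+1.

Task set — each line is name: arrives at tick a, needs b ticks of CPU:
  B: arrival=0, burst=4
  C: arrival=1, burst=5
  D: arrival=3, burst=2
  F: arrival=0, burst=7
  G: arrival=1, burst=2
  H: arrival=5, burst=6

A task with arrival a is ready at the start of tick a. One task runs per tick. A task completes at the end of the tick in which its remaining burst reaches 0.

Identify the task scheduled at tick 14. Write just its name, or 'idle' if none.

running at tick 14 = H

t=0: queue=[B,F] q_used=0 → run B
t=1: queue=[B,F,C,G] q_used=1 → run B
t=2: queue=[F,C,G,B] q_used=0 → run F
t=3: queue=[F,C,G,B,D] q_used=1 → run F
t=4: queue=[C,G,B,D,F] q_used=0 → run C
t=5: queue=[C,G,B,D,F,H] q_used=1 → run C
t=6: queue=[G,B,D,F,H,C] q_used=0 → run G
t=7: queue=[G,B,D,F,H,C] q_used=1 → run G
t=8: queue=[B,D,F,H,C] q_used=0 → run B
t=9: queue=[B,D,F,H,C] q_used=1 → run B
t=10: queue=[D,F,H,C] q_used=0 → run D
t=11: queue=[D,F,H,C] q_used=1 → run D
t=12: queue=[F,H,C] q_used=0 → run F
t=13: queue=[F,H,C] q_used=1 → run F
t=14: queue=[H,C,F] q_used=0 → run H
t=15: queue=[H,C,F] q_used=1 → run H
t=16: queue=[C,F,H] q_used=0 → run C
t=17: queue=[C,F,H] q_used=1 → run C
t=18: queue=[F,H,C] q_used=0 → run F
t=19: queue=[F,H,C] q_used=1 → run F
t=20: queue=[H,C,F] q_used=0 → run H
t=21: queue=[H,C,F] q_used=1 → run H
t=22: queue=[C,F,H] q_used=0 → run C
t=23: queue=[F,H] q_used=0 → run F
t=24: queue=[H] q_used=0 → run H
t=25: queue=[H] q_used=1 → run H
t=26: (idle)
t=27: (idle)
t=28: (idle)
t=29: (idle)
t=30: (idle)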